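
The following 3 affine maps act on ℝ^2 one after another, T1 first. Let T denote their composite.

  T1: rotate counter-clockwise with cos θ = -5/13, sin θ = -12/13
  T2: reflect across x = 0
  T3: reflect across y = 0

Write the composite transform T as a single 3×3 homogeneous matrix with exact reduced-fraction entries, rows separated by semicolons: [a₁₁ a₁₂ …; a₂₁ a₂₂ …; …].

T = [5/13 -12/13 0; 12/13 5/13 0; 0 0 1]

T1 = [-5/13 12/13 0; -12/13 -5/13 0; 0 0 1]
T2·T1 = [5/13 -12/13 0; -12/13 -5/13 0; 0 0 1]
T3·…·T1 = [5/13 -12/13 0; 12/13 5/13 0; 0 0 1]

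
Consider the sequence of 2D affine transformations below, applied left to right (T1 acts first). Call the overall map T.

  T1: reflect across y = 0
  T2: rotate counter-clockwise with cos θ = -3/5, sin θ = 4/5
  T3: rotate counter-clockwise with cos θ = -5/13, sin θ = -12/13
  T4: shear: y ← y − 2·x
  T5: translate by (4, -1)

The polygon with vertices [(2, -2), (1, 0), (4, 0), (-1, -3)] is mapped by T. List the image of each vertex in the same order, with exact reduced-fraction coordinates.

image vertices: (354/65, -19/13), (323/65, -35/13), (512/65, -101/13), (149/65, 66/13)

T1 reflect across y = 0: (2, -2) → (2, 2); (1, 0) → (1, 0); (4, 0) → (4, 0); (-1, -3) → (-1, 3)
T2 rotate counter-clockwise with cos θ = -3/5, sin θ = 4/5: (2, 2) → (-14/5, 2/5); (1, 0) → (-3/5, 4/5); (4, 0) → (-12/5, 16/5); (-1, 3) → (-9/5, -13/5)
T3 rotate counter-clockwise with cos θ = -5/13, sin θ = -12/13: (-14/5, 2/5) → (94/65, 158/65); (-3/5, 4/5) → (63/65, 16/65); (-12/5, 16/5) → (252/65, 64/65); (-9/5, -13/5) → (-111/65, 173/65)
T4 shear: y ← y − 2·x: (94/65, 158/65) → (94/65, -6/13); (63/65, 16/65) → (63/65, -22/13); (252/65, 64/65) → (252/65, -88/13); (-111/65, 173/65) → (-111/65, 79/13)
T5 translate by (4, -1): (94/65, -6/13) → (354/65, -19/13); (63/65, -22/13) → (323/65, -35/13); (252/65, -88/13) → (512/65, -101/13); (-111/65, 79/13) → (149/65, 66/13)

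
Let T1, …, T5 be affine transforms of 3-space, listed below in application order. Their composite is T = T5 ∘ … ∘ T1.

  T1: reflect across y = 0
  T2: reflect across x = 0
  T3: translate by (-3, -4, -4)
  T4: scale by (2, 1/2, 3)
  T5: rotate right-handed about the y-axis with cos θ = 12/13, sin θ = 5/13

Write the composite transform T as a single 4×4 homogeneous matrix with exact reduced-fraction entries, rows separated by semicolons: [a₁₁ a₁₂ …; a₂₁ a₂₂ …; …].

T1 = [1 0 0 0; 0 -1 0 0; 0 0 1 0; 0 0 0 1]
T2·T1 = [-1 0 0 0; 0 -1 0 0; 0 0 1 0; 0 0 0 1]
T3·…·T1 = [-1 0 0 -3; 0 -1 0 -4; 0 0 1 -4; 0 0 0 1]
T4·…·T1 = [-2 0 0 -6; 0 -1/2 0 -2; 0 0 3 -12; 0 0 0 1]
T5·…·T1 = [-24/13 0 15/13 -132/13; 0 -1/2 0 -2; 10/13 0 36/13 -114/13; 0 0 0 1]

T = [-24/13 0 15/13 -132/13; 0 -1/2 0 -2; 10/13 0 36/13 -114/13; 0 0 0 1]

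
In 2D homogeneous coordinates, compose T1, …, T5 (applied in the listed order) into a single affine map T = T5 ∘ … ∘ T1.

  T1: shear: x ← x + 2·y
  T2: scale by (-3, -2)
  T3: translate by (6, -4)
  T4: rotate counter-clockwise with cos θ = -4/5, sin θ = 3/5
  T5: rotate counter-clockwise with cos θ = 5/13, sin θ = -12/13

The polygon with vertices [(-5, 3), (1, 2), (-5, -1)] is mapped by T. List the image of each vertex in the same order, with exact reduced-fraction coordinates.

image vertices: (678/65, 29/65), (72/13, -139/13), (558/65, 1669/65)

T1 shear: x ← x + 2·y: (-5, 3) → (1, 3); (1, 2) → (5, 2); (-5, -1) → (-7, -1)
T2 scale by (-3, -2): (1, 3) → (-3, -6); (5, 2) → (-15, -4); (-7, -1) → (21, 2)
T3 translate by (6, -4): (-3, -6) → (3, -10); (-15, -4) → (-9, -8); (21, 2) → (27, -2)
T4 rotate counter-clockwise with cos θ = -4/5, sin θ = 3/5: (3, -10) → (18/5, 49/5); (-9, -8) → (12, 1); (27, -2) → (-102/5, 89/5)
T5 rotate counter-clockwise with cos θ = 5/13, sin θ = -12/13: (18/5, 49/5) → (678/65, 29/65); (12, 1) → (72/13, -139/13); (-102/5, 89/5) → (558/65, 1669/65)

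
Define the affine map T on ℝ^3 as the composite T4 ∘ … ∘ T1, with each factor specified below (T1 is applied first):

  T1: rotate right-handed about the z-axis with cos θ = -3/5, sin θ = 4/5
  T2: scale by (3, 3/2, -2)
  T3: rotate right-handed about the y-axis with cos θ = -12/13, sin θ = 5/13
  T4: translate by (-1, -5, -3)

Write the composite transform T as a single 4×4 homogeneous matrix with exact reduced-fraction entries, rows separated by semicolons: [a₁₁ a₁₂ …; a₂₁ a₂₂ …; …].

T = [108/65 144/65 -10/13 -1; 6/5 -9/10 0 -5; 9/13 12/13 24/13 -3; 0 0 0 1]

T1 = [-3/5 -4/5 0 0; 4/5 -3/5 0 0; 0 0 1 0; 0 0 0 1]
T2·T1 = [-9/5 -12/5 0 0; 6/5 -9/10 0 0; 0 0 -2 0; 0 0 0 1]
T3·…·T1 = [108/65 144/65 -10/13 0; 6/5 -9/10 0 0; 9/13 12/13 24/13 0; 0 0 0 1]
T4·…·T1 = [108/65 144/65 -10/13 -1; 6/5 -9/10 0 -5; 9/13 12/13 24/13 -3; 0 0 0 1]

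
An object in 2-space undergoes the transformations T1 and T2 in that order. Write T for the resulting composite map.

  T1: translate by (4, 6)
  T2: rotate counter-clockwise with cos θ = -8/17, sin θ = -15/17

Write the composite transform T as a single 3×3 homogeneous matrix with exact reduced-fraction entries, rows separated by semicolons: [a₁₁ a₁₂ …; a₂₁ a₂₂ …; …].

T1 = [1 0 4; 0 1 6; 0 0 1]
T2·T1 = [-8/17 15/17 58/17; -15/17 -8/17 -108/17; 0 0 1]

T = [-8/17 15/17 58/17; -15/17 -8/17 -108/17; 0 0 1]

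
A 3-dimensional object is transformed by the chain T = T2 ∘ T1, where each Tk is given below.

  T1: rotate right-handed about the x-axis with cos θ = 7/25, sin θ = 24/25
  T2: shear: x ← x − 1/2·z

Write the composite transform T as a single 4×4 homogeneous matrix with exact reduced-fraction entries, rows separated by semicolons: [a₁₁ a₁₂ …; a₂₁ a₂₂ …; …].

T = [1 -12/25 -7/50 0; 0 7/25 -24/25 0; 0 24/25 7/25 0; 0 0 0 1]

T1 = [1 0 0 0; 0 7/25 -24/25 0; 0 24/25 7/25 0; 0 0 0 1]
T2·T1 = [1 -12/25 -7/50 0; 0 7/25 -24/25 0; 0 24/25 7/25 0; 0 0 0 1]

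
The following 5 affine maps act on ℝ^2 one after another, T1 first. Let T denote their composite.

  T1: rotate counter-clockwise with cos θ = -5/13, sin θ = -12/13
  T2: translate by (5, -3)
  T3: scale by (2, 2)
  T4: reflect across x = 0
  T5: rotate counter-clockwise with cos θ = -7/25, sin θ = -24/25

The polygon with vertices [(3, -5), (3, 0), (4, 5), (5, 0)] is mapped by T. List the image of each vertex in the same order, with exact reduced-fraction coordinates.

T1 rotate counter-clockwise with cos θ = -5/13, sin θ = -12/13: (3, -5) → (-75/13, -11/13); (3, 0) → (-15/13, -36/13); (4, 5) → (40/13, -73/13); (5, 0) → (-25/13, -60/13)
T2 translate by (5, -3): (-75/13, -11/13) → (-10/13, -50/13); (-15/13, -36/13) → (50/13, -75/13); (40/13, -73/13) → (105/13, -112/13); (-25/13, -60/13) → (40/13, -99/13)
T3 scale by (2, 2): (-10/13, -50/13) → (-20/13, -100/13); (50/13, -75/13) → (100/13, -150/13); (105/13, -112/13) → (210/13, -224/13); (40/13, -99/13) → (80/13, -198/13)
T4 reflect across x = 0: (-20/13, -100/13) → (20/13, -100/13); (100/13, -150/13) → (-100/13, -150/13); (210/13, -224/13) → (-210/13, -224/13); (80/13, -198/13) → (-80/13, -198/13)
T5 rotate counter-clockwise with cos θ = -7/25, sin θ = -24/25: (20/13, -100/13) → (-508/65, 44/65); (-100/13, -150/13) → (-116/13, 138/13); (-210/13, -224/13) → (-3906/325, 6608/325); (-80/13, -198/13) → (-4192/325, 3306/325)

image vertices: (-508/65, 44/65), (-116/13, 138/13), (-3906/325, 6608/325), (-4192/325, 3306/325)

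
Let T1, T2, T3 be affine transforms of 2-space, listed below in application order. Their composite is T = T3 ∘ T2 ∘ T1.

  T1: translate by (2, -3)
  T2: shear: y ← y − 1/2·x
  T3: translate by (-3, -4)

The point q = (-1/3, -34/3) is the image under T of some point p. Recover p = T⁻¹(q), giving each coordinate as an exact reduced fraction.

T1 = [1 0 2; 0 1 -3; 0 0 1]
T2·T1 = [1 0 2; -1/2 1 -4; 0 0 1]
T3·…·T1 = [1 0 -1; -1/2 1 -8; 0 0 1]
det M = 1; M⁻¹ = [1 0 1; 1/2 1 17/2; 0 0 1]
M⁻¹ · (-1/3, -34/3)ᵀ = (2/3, -3)ᵀ

p = (2/3, -3)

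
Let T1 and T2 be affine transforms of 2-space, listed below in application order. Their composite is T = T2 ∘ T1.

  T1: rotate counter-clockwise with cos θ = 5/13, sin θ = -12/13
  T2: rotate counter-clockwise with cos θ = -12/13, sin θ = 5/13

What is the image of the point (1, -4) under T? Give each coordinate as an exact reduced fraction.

T(p) = (4, 1)

T1 rotate counter-clockwise with cos θ = 5/13, sin θ = -12/13: (1, -4) → (-43/13, -32/13)
T2 rotate counter-clockwise with cos θ = -12/13, sin θ = 5/13: (-43/13, -32/13) → (4, 1)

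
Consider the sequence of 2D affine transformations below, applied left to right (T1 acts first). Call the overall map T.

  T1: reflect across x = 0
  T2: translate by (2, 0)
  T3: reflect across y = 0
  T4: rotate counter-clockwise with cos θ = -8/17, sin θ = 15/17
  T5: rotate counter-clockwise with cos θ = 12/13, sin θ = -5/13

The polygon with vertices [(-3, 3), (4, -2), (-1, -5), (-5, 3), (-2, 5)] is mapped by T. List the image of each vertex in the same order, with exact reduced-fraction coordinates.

T1 reflect across x = 0: (-3, 3) → (3, 3); (4, -2) → (-4, -2); (-1, -5) → (1, -5); (-5, 3) → (5, 3); (-2, 5) → (2, 5)
T2 translate by (2, 0): (3, 3) → (5, 3); (-4, -2) → (-2, -2); (1, -5) → (3, -5); (5, 3) → (7, 3); (2, 5) → (4, 5)
T3 reflect across y = 0: (5, 3) → (5, -3); (-2, -2) → (-2, 2); (3, -5) → (3, 5); (7, 3) → (7, -3); (4, 5) → (4, -5)
T4 rotate counter-clockwise with cos θ = -8/17, sin θ = 15/17: (5, -3) → (5/17, 99/17); (-2, 2) → (-14/17, -46/17); (3, 5) → (-99/17, 5/17); (7, -3) → (-11/17, 129/17); (4, -5) → (43/17, 100/17)
T5 rotate counter-clockwise with cos θ = 12/13, sin θ = -5/13: (5/17, 99/17) → (555/221, 1163/221); (-14/17, -46/17) → (-398/221, -482/221); (-99/17, 5/17) → (-1163/221, 555/221); (-11/17, 129/17) → (513/221, 1603/221); (43/17, 100/17) → (1016/221, 985/221)

image vertices: (555/221, 1163/221), (-398/221, -482/221), (-1163/221, 555/221), (513/221, 1603/221), (1016/221, 985/221)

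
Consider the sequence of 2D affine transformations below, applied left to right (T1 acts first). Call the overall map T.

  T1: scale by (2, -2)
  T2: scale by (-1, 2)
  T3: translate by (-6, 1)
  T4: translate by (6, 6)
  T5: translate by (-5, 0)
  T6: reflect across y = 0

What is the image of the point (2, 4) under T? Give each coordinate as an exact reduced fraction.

T1 scale by (2, -2): (2, 4) → (4, -8)
T2 scale by (-1, 2): (4, -8) → (-4, -16)
T3 translate by (-6, 1): (-4, -16) → (-10, -15)
T4 translate by (6, 6): (-10, -15) → (-4, -9)
T5 translate by (-5, 0): (-4, -9) → (-9, -9)
T6 reflect across y = 0: (-9, -9) → (-9, 9)

T(p) = (-9, 9)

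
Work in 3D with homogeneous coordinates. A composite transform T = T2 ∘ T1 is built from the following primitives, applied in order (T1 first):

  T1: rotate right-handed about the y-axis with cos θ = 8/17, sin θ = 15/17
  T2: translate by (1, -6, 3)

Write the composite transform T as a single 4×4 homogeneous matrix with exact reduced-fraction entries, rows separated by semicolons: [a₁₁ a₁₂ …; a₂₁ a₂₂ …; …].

T = [8/17 0 15/17 1; 0 1 0 -6; -15/17 0 8/17 3; 0 0 0 1]

T1 = [8/17 0 15/17 0; 0 1 0 0; -15/17 0 8/17 0; 0 0 0 1]
T2·T1 = [8/17 0 15/17 1; 0 1 0 -6; -15/17 0 8/17 3; 0 0 0 1]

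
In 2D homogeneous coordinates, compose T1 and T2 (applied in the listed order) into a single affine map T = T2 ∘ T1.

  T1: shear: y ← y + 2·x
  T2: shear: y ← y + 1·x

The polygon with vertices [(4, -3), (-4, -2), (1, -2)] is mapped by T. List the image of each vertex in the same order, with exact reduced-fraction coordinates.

image vertices: (4, 9), (-4, -14), (1, 1)

T1 shear: y ← y + 2·x: (4, -3) → (4, 5); (-4, -2) → (-4, -10); (1, -2) → (1, 0)
T2 shear: y ← y + 1·x: (4, 5) → (4, 9); (-4, -10) → (-4, -14); (1, 0) → (1, 1)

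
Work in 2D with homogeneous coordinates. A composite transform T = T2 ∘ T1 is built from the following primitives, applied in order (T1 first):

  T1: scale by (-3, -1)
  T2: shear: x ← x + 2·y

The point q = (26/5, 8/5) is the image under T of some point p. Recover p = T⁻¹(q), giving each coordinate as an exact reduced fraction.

p = (-2/3, -8/5)

T1 = [-3 0 0; 0 -1 0; 0 0 1]
T2·T1 = [-3 -2 0; 0 -1 0; 0 0 1]
det M = 3; M⁻¹ = [-1/3 2/3 0; 0 -1 0; 0 0 1]
M⁻¹ · (26/5, 8/5)ᵀ = (-2/3, -8/5)ᵀ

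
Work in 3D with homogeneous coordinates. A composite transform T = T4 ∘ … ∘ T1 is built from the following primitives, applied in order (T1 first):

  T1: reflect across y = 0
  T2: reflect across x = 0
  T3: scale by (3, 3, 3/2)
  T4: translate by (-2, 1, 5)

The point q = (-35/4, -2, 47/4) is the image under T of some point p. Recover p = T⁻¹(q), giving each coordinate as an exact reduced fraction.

p = (9/4, 1, 9/2)

T1 = [1 0 0 0; 0 -1 0 0; 0 0 1 0; 0 0 0 1]
T2·T1 = [-1 0 0 0; 0 -1 0 0; 0 0 1 0; 0 0 0 1]
T3·…·T1 = [-3 0 0 0; 0 -3 0 0; 0 0 3/2 0; 0 0 0 1]
T4·…·T1 = [-3 0 0 -2; 0 -3 0 1; 0 0 3/2 5; 0 0 0 1]
det M = 27/2; M⁻¹ = [-1/3 0 0 -2/3; 0 -1/3 0 1/3; 0 0 2/3 -10/3; 0 0 0 1]
M⁻¹ · (-35/4, -2, 47/4)ᵀ = (9/4, 1, 9/2)ᵀ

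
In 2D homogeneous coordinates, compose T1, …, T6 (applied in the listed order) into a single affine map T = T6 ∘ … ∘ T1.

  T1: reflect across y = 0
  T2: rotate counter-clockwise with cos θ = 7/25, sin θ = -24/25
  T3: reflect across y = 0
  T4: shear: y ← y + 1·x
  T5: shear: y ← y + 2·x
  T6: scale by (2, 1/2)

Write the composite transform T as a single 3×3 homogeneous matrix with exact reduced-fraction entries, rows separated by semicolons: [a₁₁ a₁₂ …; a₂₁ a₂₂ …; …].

T1 = [1 0 0; 0 -1 0; 0 0 1]
T2·T1 = [7/25 -24/25 0; -24/25 -7/25 0; 0 0 1]
T3·…·T1 = [7/25 -24/25 0; 24/25 7/25 0; 0 0 1]
T4·…·T1 = [7/25 -24/25 0; 31/25 -17/25 0; 0 0 1]
T5·…·T1 = [7/25 -24/25 0; 9/5 -13/5 0; 0 0 1]
T6·…·T1 = [14/25 -48/25 0; 9/10 -13/10 0; 0 0 1]

T = [14/25 -48/25 0; 9/10 -13/10 0; 0 0 1]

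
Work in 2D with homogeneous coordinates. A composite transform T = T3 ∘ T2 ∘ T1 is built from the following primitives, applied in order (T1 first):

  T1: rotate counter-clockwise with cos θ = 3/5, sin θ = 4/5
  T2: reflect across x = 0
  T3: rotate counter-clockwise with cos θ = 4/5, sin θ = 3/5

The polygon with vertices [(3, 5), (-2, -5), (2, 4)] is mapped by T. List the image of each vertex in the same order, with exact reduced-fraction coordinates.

T1 rotate counter-clockwise with cos θ = 3/5, sin θ = 4/5: (3, 5) → (-11/5, 27/5); (-2, -5) → (14/5, -23/5); (2, 4) → (-2, 4)
T2 reflect across x = 0: (-11/5, 27/5) → (11/5, 27/5); (14/5, -23/5) → (-14/5, -23/5); (-2, 4) → (2, 4)
T3 rotate counter-clockwise with cos θ = 4/5, sin θ = 3/5: (11/5, 27/5) → (-37/25, 141/25); (-14/5, -23/5) → (13/25, -134/25); (2, 4) → (-4/5, 22/5)

image vertices: (-37/25, 141/25), (13/25, -134/25), (-4/5, 22/5)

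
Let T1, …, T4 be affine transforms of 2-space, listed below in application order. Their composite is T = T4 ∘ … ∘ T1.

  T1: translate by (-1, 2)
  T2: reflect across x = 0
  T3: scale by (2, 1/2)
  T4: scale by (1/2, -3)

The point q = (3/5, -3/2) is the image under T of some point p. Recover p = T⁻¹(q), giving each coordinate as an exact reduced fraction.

T1 = [1 0 -1; 0 1 2; 0 0 1]
T2·T1 = [-1 0 1; 0 1 2; 0 0 1]
T3·…·T1 = [-2 0 2; 0 1/2 1; 0 0 1]
T4·…·T1 = [-1 0 1; 0 -3/2 -3; 0 0 1]
det M = 3/2; M⁻¹ = [-1 0 1; 0 -2/3 -2; 0 0 1]
M⁻¹ · (3/5, -3/2)ᵀ = (2/5, -1)ᵀ

p = (2/5, -1)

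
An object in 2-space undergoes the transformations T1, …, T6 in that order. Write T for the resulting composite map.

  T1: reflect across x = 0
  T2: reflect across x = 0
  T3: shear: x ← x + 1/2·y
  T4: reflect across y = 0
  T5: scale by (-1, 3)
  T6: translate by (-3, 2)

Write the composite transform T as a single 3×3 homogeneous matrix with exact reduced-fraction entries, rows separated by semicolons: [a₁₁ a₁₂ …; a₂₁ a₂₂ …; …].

T = [-1 -1/2 -3; 0 -3 2; 0 0 1]

T1 = [-1 0 0; 0 1 0; 0 0 1]
T2·T1 = [1 0 0; 0 1 0; 0 0 1]
T3·…·T1 = [1 1/2 0; 0 1 0; 0 0 1]
T4·…·T1 = [1 1/2 0; 0 -1 0; 0 0 1]
T5·…·T1 = [-1 -1/2 0; 0 -3 0; 0 0 1]
T6·…·T1 = [-1 -1/2 -3; 0 -3 2; 0 0 1]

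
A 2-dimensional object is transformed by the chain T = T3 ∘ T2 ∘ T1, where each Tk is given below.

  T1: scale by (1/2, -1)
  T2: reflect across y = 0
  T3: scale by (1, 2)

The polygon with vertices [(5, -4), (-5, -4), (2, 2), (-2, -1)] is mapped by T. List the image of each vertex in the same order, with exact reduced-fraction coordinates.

T1 scale by (1/2, -1): (5, -4) → (5/2, 4); (-5, -4) → (-5/2, 4); (2, 2) → (1, -2); (-2, -1) → (-1, 1)
T2 reflect across y = 0: (5/2, 4) → (5/2, -4); (-5/2, 4) → (-5/2, -4); (1, -2) → (1, 2); (-1, 1) → (-1, -1)
T3 scale by (1, 2): (5/2, -4) → (5/2, -8); (-5/2, -4) → (-5/2, -8); (1, 2) → (1, 4); (-1, -1) → (-1, -2)

image vertices: (5/2, -8), (-5/2, -8), (1, 4), (-1, -2)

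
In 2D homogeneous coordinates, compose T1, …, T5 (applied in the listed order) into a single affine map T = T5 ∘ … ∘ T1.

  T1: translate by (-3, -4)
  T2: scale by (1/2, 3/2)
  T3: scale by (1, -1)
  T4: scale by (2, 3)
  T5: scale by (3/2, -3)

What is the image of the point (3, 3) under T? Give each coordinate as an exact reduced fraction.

T1 translate by (-3, -4): (3, 3) → (0, -1)
T2 scale by (1/2, 3/2): (0, -1) → (0, -3/2)
T3 scale by (1, -1): (0, -3/2) → (0, 3/2)
T4 scale by (2, 3): (0, 3/2) → (0, 9/2)
T5 scale by (3/2, -3): (0, 9/2) → (0, -27/2)

T(p) = (0, -27/2)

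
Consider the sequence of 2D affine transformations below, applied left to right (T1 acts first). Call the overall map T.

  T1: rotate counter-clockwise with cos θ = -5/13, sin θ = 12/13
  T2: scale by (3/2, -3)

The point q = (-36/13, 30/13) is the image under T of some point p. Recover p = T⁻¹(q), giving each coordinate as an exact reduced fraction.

T1 = [-5/13 -12/13 0; 12/13 -5/13 0; 0 0 1]
T2·T1 = [-15/26 -18/13 0; -36/13 15/13 0; 0 0 1]
det M = -9/2; M⁻¹ = [-10/39 -4/13 0; -8/13 5/39 0; 0 0 1]
M⁻¹ · (-36/13, 30/13)ᵀ = (0, 2)ᵀ

p = (0, 2)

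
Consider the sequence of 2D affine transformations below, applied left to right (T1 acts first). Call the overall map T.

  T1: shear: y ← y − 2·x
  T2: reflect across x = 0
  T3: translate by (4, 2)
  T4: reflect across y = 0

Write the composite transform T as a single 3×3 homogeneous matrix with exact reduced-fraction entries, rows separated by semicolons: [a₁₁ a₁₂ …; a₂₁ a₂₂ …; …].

T1 = [1 0 0; -2 1 0; 0 0 1]
T2·T1 = [-1 0 0; -2 1 0; 0 0 1]
T3·…·T1 = [-1 0 4; -2 1 2; 0 0 1]
T4·…·T1 = [-1 0 4; 2 -1 -2; 0 0 1]

T = [-1 0 4; 2 -1 -2; 0 0 1]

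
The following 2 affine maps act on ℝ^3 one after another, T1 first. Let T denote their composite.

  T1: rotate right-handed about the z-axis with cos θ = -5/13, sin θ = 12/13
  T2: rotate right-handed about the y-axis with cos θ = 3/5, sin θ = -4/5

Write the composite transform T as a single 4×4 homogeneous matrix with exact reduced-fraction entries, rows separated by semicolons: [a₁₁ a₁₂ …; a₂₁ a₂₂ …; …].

T = [-3/13 -36/65 -4/5 0; 12/13 -5/13 0 0; -4/13 -48/65 3/5 0; 0 0 0 1]

T1 = [-5/13 -12/13 0 0; 12/13 -5/13 0 0; 0 0 1 0; 0 0 0 1]
T2·T1 = [-3/13 -36/65 -4/5 0; 12/13 -5/13 0 0; -4/13 -48/65 3/5 0; 0 0 0 1]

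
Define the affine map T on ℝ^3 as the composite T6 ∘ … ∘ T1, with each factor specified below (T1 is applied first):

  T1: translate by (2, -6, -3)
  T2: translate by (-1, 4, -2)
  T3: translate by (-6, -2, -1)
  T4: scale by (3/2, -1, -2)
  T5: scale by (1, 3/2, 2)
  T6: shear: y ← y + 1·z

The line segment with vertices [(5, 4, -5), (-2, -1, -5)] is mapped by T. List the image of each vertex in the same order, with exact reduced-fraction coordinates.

image vertices: (0, 44, 44), (-21/2, 103/2, 44)

T1 translate by (2, -6, -3): (5, 4, -5) → (7, -2, -8); (-2, -1, -5) → (0, -7, -8)
T2 translate by (-1, 4, -2): (7, -2, -8) → (6, 2, -10); (0, -7, -8) → (-1, -3, -10)
T3 translate by (-6, -2, -1): (6, 2, -10) → (0, 0, -11); (-1, -3, -10) → (-7, -5, -11)
T4 scale by (3/2, -1, -2): (0, 0, -11) → (0, 0, 22); (-7, -5, -11) → (-21/2, 5, 22)
T5 scale by (1, 3/2, 2): (0, 0, 22) → (0, 0, 44); (-21/2, 5, 22) → (-21/2, 15/2, 44)
T6 shear: y ← y + 1·z: (0, 0, 44) → (0, 44, 44); (-21/2, 15/2, 44) → (-21/2, 103/2, 44)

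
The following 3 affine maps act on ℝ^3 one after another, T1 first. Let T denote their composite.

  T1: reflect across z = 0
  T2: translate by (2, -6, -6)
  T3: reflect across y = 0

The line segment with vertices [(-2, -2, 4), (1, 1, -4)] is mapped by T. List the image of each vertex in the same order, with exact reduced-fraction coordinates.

T1 reflect across z = 0: (-2, -2, 4) → (-2, -2, -4); (1, 1, -4) → (1, 1, 4)
T2 translate by (2, -6, -6): (-2, -2, -4) → (0, -8, -10); (1, 1, 4) → (3, -5, -2)
T3 reflect across y = 0: (0, -8, -10) → (0, 8, -10); (3, -5, -2) → (3, 5, -2)

image vertices: (0, 8, -10), (3, 5, -2)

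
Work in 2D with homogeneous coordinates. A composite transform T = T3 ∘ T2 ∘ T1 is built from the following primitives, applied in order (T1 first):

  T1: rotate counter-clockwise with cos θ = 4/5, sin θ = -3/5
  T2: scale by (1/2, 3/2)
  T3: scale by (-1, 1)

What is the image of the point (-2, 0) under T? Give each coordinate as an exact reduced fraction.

T1 rotate counter-clockwise with cos θ = 4/5, sin θ = -3/5: (-2, 0) → (-8/5, 6/5)
T2 scale by (1/2, 3/2): (-8/5, 6/5) → (-4/5, 9/5)
T3 scale by (-1, 1): (-4/5, 9/5) → (4/5, 9/5)

T(p) = (4/5, 9/5)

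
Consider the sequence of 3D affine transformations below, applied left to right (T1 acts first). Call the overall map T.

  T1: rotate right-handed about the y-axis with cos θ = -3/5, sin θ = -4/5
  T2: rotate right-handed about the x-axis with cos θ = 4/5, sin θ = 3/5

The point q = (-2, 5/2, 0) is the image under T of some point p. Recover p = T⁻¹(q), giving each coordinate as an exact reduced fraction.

p = (0, 2, 5/2)

T1 = [-3/5 0 -4/5 0; 0 1 0 0; 4/5 0 -3/5 0; 0 0 0 1]
T2·T1 = [-3/5 0 -4/5 0; -12/25 4/5 9/25 0; 16/25 3/5 -12/25 0; 0 0 0 1]
det M = 1; M⁻¹ = [-3/5 -12/25 16/25 0; 0 4/5 3/5 0; -4/5 9/25 -12/25 0; 0 0 0 1]
M⁻¹ · (-2, 5/2, 0)ᵀ = (0, 2, 5/2)ᵀ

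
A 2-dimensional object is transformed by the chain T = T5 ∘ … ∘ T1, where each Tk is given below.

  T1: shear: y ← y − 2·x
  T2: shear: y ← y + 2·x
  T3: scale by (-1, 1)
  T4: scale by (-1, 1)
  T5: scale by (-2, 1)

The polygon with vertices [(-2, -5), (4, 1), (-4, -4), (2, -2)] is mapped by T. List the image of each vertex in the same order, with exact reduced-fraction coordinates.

T1 shear: y ← y − 2·x: (-2, -5) → (-2, -1); (4, 1) → (4, -7); (-4, -4) → (-4, 4); (2, -2) → (2, -6)
T2 shear: y ← y + 2·x: (-2, -1) → (-2, -5); (4, -7) → (4, 1); (-4, 4) → (-4, -4); (2, -6) → (2, -2)
T3 scale by (-1, 1): (-2, -5) → (2, -5); (4, 1) → (-4, 1); (-4, -4) → (4, -4); (2, -2) → (-2, -2)
T4 scale by (-1, 1): (2, -5) → (-2, -5); (-4, 1) → (4, 1); (4, -4) → (-4, -4); (-2, -2) → (2, -2)
T5 scale by (-2, 1): (-2, -5) → (4, -5); (4, 1) → (-8, 1); (-4, -4) → (8, -4); (2, -2) → (-4, -2)

image vertices: (4, -5), (-8, 1), (8, -4), (-4, -2)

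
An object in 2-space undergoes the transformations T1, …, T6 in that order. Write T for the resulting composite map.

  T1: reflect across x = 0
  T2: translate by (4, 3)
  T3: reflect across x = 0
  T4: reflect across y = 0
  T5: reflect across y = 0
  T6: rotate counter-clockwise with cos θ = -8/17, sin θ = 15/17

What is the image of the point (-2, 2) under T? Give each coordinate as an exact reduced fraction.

T1 reflect across x = 0: (-2, 2) → (2, 2)
T2 translate by (4, 3): (2, 2) → (6, 5)
T3 reflect across x = 0: (6, 5) → (-6, 5)
T4 reflect across y = 0: (-6, 5) → (-6, -5)
T5 reflect across y = 0: (-6, -5) → (-6, 5)
T6 rotate counter-clockwise with cos θ = -8/17, sin θ = 15/17: (-6, 5) → (-27/17, -130/17)

T(p) = (-27/17, -130/17)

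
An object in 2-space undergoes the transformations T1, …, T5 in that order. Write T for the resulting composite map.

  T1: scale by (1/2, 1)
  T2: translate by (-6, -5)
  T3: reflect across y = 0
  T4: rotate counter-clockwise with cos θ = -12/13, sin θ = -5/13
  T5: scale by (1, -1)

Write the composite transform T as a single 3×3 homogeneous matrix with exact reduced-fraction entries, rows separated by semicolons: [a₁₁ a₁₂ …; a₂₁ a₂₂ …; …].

T = [-6/13 -5/13 97/13; 5/26 -12/13 30/13; 0 0 1]

T1 = [1/2 0 0; 0 1 0; 0 0 1]
T2·T1 = [1/2 0 -6; 0 1 -5; 0 0 1]
T3·…·T1 = [1/2 0 -6; 0 -1 5; 0 0 1]
T4·…·T1 = [-6/13 -5/13 97/13; -5/26 12/13 -30/13; 0 0 1]
T5·…·T1 = [-6/13 -5/13 97/13; 5/26 -12/13 30/13; 0 0 1]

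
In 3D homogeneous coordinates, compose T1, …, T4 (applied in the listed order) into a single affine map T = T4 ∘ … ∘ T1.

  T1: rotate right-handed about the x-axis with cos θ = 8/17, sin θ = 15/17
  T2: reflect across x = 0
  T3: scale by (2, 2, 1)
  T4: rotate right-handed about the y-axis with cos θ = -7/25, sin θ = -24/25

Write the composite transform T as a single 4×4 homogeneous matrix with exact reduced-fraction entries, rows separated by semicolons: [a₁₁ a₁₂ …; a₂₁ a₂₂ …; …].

T1 = [1 0 0 0; 0 8/17 -15/17 0; 0 15/17 8/17 0; 0 0 0 1]
T2·T1 = [-1 0 0 0; 0 8/17 -15/17 0; 0 15/17 8/17 0; 0 0 0 1]
T3·…·T1 = [-2 0 0 0; 0 16/17 -30/17 0; 0 15/17 8/17 0; 0 0 0 1]
T4·…·T1 = [14/25 -72/85 -192/425 0; 0 16/17 -30/17 0; -48/25 -21/85 -56/425 0; 0 0 0 1]

T = [14/25 -72/85 -192/425 0; 0 16/17 -30/17 0; -48/25 -21/85 -56/425 0; 0 0 0 1]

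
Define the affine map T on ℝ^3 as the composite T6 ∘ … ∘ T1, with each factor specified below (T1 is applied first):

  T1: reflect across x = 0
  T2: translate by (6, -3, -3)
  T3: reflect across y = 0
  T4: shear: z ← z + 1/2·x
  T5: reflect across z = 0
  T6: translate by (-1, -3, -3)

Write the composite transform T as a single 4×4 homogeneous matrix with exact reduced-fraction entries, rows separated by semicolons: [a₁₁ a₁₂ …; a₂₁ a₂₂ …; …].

T = [-1 0 0 5; 0 -1 0 0; 1/2 0 -1 -3; 0 0 0 1]

T1 = [-1 0 0 0; 0 1 0 0; 0 0 1 0; 0 0 0 1]
T2·T1 = [-1 0 0 6; 0 1 0 -3; 0 0 1 -3; 0 0 0 1]
T3·…·T1 = [-1 0 0 6; 0 -1 0 3; 0 0 1 -3; 0 0 0 1]
T4·…·T1 = [-1 0 0 6; 0 -1 0 3; -1/2 0 1 0; 0 0 0 1]
T5·…·T1 = [-1 0 0 6; 0 -1 0 3; 1/2 0 -1 0; 0 0 0 1]
T6·…·T1 = [-1 0 0 5; 0 -1 0 0; 1/2 0 -1 -3; 0 0 0 1]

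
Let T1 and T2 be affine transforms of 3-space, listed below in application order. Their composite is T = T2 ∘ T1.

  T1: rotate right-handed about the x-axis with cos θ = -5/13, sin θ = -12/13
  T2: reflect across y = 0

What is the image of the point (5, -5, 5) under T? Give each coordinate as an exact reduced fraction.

T1 rotate right-handed about the x-axis with cos θ = -5/13, sin θ = -12/13: (5, -5, 5) → (5, 85/13, 35/13)
T2 reflect across y = 0: (5, 85/13, 35/13) → (5, -85/13, 35/13)

T(p) = (5, -85/13, 35/13)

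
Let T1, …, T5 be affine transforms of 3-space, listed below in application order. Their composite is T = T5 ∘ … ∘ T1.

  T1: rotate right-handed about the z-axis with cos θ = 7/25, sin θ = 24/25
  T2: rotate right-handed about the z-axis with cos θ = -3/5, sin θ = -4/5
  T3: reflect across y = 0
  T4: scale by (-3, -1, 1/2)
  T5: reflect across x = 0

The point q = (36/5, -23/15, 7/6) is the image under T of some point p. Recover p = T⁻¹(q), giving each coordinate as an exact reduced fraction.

p = (8/3, 1, 7/3)

T1 = [7/25 -24/25 0 0; 24/25 7/25 0 0; 0 0 1 0; 0 0 0 1]
T2·T1 = [3/5 4/5 0 0; -4/5 3/5 0 0; 0 0 1 0; 0 0 0 1]
T3·…·T1 = [3/5 4/5 0 0; 4/5 -3/5 0 0; 0 0 1 0; 0 0 0 1]
T4·…·T1 = [-9/5 -12/5 0 0; -4/5 3/5 0 0; 0 0 1/2 0; 0 0 0 1]
T5·…·T1 = [9/5 12/5 0 0; -4/5 3/5 0 0; 0 0 1/2 0; 0 0 0 1]
det M = 3/2; M⁻¹ = [1/5 -4/5 0 0; 4/15 3/5 0 0; 0 0 2 0; 0 0 0 1]
M⁻¹ · (36/5, -23/15, 7/6)ᵀ = (8/3, 1, 7/3)ᵀ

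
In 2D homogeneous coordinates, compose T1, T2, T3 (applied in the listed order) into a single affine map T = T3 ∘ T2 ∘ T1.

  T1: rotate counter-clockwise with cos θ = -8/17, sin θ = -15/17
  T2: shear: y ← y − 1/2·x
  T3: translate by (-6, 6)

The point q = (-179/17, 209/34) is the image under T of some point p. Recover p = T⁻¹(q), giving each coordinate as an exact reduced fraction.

T1 = [-8/17 15/17 0; -15/17 -8/17 0; 0 0 1]
T2·T1 = [-8/17 15/17 0; -11/17 -31/34 0; 0 0 1]
T3·…·T1 = [-8/17 15/17 -6; -11/17 -31/34 6; 0 0 1]
det M = 1; M⁻¹ = [-31/34 -15/17 -3/17; 11/17 -8/17 114/17; 0 0 1]
M⁻¹ · (-179/17, 209/34)ᵀ = (4, -3)ᵀ

p = (4, -3)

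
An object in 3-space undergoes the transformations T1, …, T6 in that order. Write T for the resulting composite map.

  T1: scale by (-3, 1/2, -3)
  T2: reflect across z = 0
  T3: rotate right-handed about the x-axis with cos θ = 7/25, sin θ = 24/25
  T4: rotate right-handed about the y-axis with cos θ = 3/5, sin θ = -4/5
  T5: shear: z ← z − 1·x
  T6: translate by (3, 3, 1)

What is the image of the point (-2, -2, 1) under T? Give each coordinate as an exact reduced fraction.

T1 scale by (-3, 1/2, -3): (-2, -2, 1) → (6, -1, -3)
T2 reflect across z = 0: (6, -1, -3) → (6, -1, 3)
T3 rotate right-handed about the x-axis with cos θ = 7/25, sin θ = 24/25: (6, -1, 3) → (6, -79/25, -3/25)
T4 rotate right-handed about the y-axis with cos θ = 3/5, sin θ = -4/5: (6, -79/25, -3/25) → (462/125, -79/25, 591/125)
T5 shear: z ← z − 1·x: (462/125, -79/25, 591/125) → (462/125, -79/25, 129/125)
T6 translate by (3, 3, 1): (462/125, -79/25, 129/125) → (837/125, -4/25, 254/125)

T(p) = (837/125, -4/25, 254/125)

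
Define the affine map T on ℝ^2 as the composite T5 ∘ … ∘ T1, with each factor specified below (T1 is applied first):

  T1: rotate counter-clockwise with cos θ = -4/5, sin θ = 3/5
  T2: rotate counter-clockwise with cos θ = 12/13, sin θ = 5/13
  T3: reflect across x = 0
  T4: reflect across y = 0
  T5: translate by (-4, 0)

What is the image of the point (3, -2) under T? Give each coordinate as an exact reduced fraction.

T1 rotate counter-clockwise with cos θ = -4/5, sin θ = 3/5: (3, -2) → (-6/5, 17/5)
T2 rotate counter-clockwise with cos θ = 12/13, sin θ = 5/13: (-6/5, 17/5) → (-157/65, 174/65)
T3 reflect across x = 0: (-157/65, 174/65) → (157/65, 174/65)
T4 reflect across y = 0: (157/65, 174/65) → (157/65, -174/65)
T5 translate by (-4, 0): (157/65, -174/65) → (-103/65, -174/65)

T(p) = (-103/65, -174/65)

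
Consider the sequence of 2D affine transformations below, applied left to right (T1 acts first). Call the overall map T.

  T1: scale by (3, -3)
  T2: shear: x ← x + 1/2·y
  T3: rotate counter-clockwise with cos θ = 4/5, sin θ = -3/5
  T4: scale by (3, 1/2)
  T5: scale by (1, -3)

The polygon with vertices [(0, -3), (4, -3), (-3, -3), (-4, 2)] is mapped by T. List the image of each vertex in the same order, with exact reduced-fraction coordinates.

T1 scale by (3, -3): (0, -3) → (0, 9); (4, -3) → (12, 9); (-3, -3) → (-9, 9); (-4, 2) → (-12, -6)
T2 shear: x ← x + 1/2·y: (0, 9) → (9/2, 9); (12, 9) → (33/2, 9); (-9, 9) → (-9/2, 9); (-12, -6) → (-15, -6)
T3 rotate counter-clockwise with cos θ = 4/5, sin θ = -3/5: (9/2, 9) → (9, 9/2); (33/2, 9) → (93/5, -27/10); (-9/2, 9) → (9/5, 99/10); (-15, -6) → (-78/5, 21/5)
T4 scale by (3, 1/2): (9, 9/2) → (27, 9/4); (93/5, -27/10) → (279/5, -27/20); (9/5, 99/10) → (27/5, 99/20); (-78/5, 21/5) → (-234/5, 21/10)
T5 scale by (1, -3): (27, 9/4) → (27, -27/4); (279/5, -27/20) → (279/5, 81/20); (27/5, 99/20) → (27/5, -297/20); (-234/5, 21/10) → (-234/5, -63/10)

image vertices: (27, -27/4), (279/5, 81/20), (27/5, -297/20), (-234/5, -63/10)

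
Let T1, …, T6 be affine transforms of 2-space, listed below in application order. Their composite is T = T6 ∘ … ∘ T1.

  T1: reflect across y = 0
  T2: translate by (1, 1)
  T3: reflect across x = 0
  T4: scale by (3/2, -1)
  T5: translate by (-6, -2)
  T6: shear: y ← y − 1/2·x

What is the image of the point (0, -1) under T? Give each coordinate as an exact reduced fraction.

T(p) = (-15/2, -1/4)

T1 reflect across y = 0: (0, -1) → (0, 1)
T2 translate by (1, 1): (0, 1) → (1, 2)
T3 reflect across x = 0: (1, 2) → (-1, 2)
T4 scale by (3/2, -1): (-1, 2) → (-3/2, -2)
T5 translate by (-6, -2): (-3/2, -2) → (-15/2, -4)
T6 shear: y ← y − 1/2·x: (-15/2, -4) → (-15/2, -1/4)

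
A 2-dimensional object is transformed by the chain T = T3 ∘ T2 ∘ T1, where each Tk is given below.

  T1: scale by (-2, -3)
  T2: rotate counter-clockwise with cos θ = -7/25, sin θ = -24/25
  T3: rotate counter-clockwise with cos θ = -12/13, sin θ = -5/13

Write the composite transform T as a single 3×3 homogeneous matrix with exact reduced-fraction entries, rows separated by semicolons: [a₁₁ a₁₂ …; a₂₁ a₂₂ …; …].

T = [72/325 969/325 0; -646/325 108/325 0; 0 0 1]

T1 = [-2 0 0; 0 -3 0; 0 0 1]
T2·T1 = [14/25 -72/25 0; 48/25 21/25 0; 0 0 1]
T3·…·T1 = [72/325 969/325 0; -646/325 108/325 0; 0 0 1]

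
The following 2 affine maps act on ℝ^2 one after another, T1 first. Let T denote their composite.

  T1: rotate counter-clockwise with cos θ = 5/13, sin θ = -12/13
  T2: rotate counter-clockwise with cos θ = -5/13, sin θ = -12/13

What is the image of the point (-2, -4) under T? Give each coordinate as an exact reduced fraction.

T1 rotate counter-clockwise with cos θ = 5/13, sin θ = -12/13: (-2, -4) → (-58/13, 4/13)
T2 rotate counter-clockwise with cos θ = -5/13, sin θ = -12/13: (-58/13, 4/13) → (2, 4)

T(p) = (2, 4)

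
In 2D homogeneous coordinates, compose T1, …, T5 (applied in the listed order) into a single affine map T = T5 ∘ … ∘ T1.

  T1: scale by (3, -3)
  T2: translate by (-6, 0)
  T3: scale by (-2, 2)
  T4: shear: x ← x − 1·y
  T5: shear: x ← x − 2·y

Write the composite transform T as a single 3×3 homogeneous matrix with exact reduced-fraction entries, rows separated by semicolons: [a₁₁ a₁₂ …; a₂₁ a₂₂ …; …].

T1 = [3 0 0; 0 -3 0; 0 0 1]
T2·T1 = [3 0 -6; 0 -3 0; 0 0 1]
T3·…·T1 = [-6 0 12; 0 -6 0; 0 0 1]
T4·…·T1 = [-6 6 12; 0 -6 0; 0 0 1]
T5·…·T1 = [-6 18 12; 0 -6 0; 0 0 1]

T = [-6 18 12; 0 -6 0; 0 0 1]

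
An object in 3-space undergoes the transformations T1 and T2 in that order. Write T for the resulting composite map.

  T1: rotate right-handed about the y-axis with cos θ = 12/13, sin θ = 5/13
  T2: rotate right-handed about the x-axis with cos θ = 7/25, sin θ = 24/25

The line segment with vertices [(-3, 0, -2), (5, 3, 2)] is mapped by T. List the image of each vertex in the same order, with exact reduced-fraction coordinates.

image vertices: (-46/13, 216/325, -63/325), (70/13, 297/325, 929/325)

T1 rotate right-handed about the y-axis with cos θ = 12/13, sin θ = 5/13: (-3, 0, -2) → (-46/13, 0, -9/13); (5, 3, 2) → (70/13, 3, -1/13)
T2 rotate right-handed about the x-axis with cos θ = 7/25, sin θ = 24/25: (-46/13, 0, -9/13) → (-46/13, 216/325, -63/325); (70/13, 3, -1/13) → (70/13, 297/325, 929/325)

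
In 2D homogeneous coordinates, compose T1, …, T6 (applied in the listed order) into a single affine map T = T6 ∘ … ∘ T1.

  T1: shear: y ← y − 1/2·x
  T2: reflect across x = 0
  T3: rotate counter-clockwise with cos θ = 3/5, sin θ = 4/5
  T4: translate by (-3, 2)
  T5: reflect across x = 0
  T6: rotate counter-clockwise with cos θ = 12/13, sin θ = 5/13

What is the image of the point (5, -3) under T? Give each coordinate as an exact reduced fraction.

T1 shear: y ← y − 1/2·x: (5, -3) → (5, -11/2)
T2 reflect across x = 0: (5, -11/2) → (-5, -11/2)
T3 rotate counter-clockwise with cos θ = 3/5, sin θ = 4/5: (-5, -11/2) → (7/5, -73/10)
T4 translate by (-3, 2): (7/5, -73/10) → (-8/5, -53/10)
T5 reflect across x = 0: (-8/5, -53/10) → (8/5, -53/10)
T6 rotate counter-clockwise with cos θ = 12/13, sin θ = 5/13: (8/5, -53/10) → (457/130, -278/65)

T(p) = (457/130, -278/65)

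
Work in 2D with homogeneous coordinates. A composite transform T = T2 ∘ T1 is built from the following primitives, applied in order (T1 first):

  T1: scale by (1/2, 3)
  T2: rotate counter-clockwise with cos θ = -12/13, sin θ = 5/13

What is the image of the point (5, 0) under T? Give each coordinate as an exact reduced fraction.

T1 scale by (1/2, 3): (5, 0) → (5/2, 0)
T2 rotate counter-clockwise with cos θ = -12/13, sin θ = 5/13: (5/2, 0) → (-30/13, 25/26)

T(p) = (-30/13, 25/26)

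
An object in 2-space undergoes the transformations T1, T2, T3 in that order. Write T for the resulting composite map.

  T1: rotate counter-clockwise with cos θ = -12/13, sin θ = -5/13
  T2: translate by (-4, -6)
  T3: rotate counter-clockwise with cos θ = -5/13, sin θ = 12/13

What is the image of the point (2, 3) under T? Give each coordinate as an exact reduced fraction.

T(p) = (1793/169, -112/169)

T1 rotate counter-clockwise with cos θ = -12/13, sin θ = -5/13: (2, 3) → (-9/13, -46/13)
T2 translate by (-4, -6): (-9/13, -46/13) → (-61/13, -124/13)
T3 rotate counter-clockwise with cos θ = -5/13, sin θ = 12/13: (-61/13, -124/13) → (1793/169, -112/169)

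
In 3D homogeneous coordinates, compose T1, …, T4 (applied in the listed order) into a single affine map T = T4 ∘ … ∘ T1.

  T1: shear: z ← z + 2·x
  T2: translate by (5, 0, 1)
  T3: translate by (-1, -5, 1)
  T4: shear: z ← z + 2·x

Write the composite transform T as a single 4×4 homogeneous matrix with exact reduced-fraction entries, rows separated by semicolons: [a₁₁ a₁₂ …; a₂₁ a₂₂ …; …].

T = [1 0 0 4; 0 1 0 -5; 4 0 1 10; 0 0 0 1]

T1 = [1 0 0 0; 0 1 0 0; 2 0 1 0; 0 0 0 1]
T2·T1 = [1 0 0 5; 0 1 0 0; 2 0 1 1; 0 0 0 1]
T3·…·T1 = [1 0 0 4; 0 1 0 -5; 2 0 1 2; 0 0 0 1]
T4·…·T1 = [1 0 0 4; 0 1 0 -5; 4 0 1 10; 0 0 0 1]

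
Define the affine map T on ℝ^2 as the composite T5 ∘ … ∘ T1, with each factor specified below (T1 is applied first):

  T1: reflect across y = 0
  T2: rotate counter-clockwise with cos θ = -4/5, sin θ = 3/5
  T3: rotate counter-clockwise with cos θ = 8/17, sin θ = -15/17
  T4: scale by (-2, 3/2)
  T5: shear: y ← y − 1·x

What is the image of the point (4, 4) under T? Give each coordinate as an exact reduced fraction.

T(p) = (-776/85, 1202/85)

T1 reflect across y = 0: (4, 4) → (4, -4)
T2 rotate counter-clockwise with cos θ = -4/5, sin θ = 3/5: (4, -4) → (-4/5, 28/5)
T3 rotate counter-clockwise with cos θ = 8/17, sin θ = -15/17: (-4/5, 28/5) → (388/85, 284/85)
T4 scale by (-2, 3/2): (388/85, 284/85) → (-776/85, 426/85)
T5 shear: y ← y − 1·x: (-776/85, 426/85) → (-776/85, 1202/85)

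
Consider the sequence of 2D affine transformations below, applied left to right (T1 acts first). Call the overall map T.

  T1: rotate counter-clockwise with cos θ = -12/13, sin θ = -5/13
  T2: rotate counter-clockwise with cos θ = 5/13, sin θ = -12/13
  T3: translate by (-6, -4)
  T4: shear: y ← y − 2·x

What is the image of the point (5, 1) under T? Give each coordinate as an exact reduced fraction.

T1 rotate counter-clockwise with cos θ = -12/13, sin θ = -5/13: (5, 1) → (-55/13, -37/13)
T2 rotate counter-clockwise with cos θ = 5/13, sin θ = -12/13: (-55/13, -37/13) → (-719/169, 475/169)
T3 translate by (-6, -4): (-719/169, 475/169) → (-1733/169, -201/169)
T4 shear: y ← y − 2·x: (-1733/169, -201/169) → (-1733/169, 3265/169)

T(p) = (-1733/169, 3265/169)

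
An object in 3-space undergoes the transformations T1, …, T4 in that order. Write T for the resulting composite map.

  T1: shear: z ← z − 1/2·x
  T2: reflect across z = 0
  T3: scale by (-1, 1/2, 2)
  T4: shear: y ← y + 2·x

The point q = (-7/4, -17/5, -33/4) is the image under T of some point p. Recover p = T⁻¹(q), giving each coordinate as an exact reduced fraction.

T1 = [1 0 0 0; 0 1 0 0; -1/2 0 1 0; 0 0 0 1]
T2·T1 = [1 0 0 0; 0 1 0 0; 1/2 0 -1 0; 0 0 0 1]
T3·…·T1 = [-1 0 0 0; 0 1/2 0 0; 1 0 -2 0; 0 0 0 1]
T4·…·T1 = [-1 0 0 0; -2 1/2 0 0; 1 0 -2 0; 0 0 0 1]
det M = 1; M⁻¹ = [-1 0 0 0; -4 2 0 0; -1/2 0 -1/2 0; 0 0 0 1]
M⁻¹ · (-7/4, -17/5, -33/4)ᵀ = (7/4, 1/5, 5)ᵀ

p = (7/4, 1/5, 5)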